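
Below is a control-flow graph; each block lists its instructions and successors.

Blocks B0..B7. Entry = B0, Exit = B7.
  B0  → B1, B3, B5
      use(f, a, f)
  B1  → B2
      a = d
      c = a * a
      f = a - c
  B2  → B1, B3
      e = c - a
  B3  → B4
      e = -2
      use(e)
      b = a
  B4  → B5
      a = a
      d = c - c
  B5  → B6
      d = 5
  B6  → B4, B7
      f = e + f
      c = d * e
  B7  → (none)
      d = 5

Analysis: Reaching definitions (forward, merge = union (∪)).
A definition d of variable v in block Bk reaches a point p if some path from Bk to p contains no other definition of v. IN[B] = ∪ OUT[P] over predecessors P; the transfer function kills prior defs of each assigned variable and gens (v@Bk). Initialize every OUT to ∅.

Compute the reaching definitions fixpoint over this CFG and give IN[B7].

Answer: {a@B4, b@B3, c@B6, d@B5, e@B3, f@B6}

Trace:
Converged values:
  B0:  IN={}  OUT={}
  B1:  IN={a@B1, c@B1, e@B2, f@B1}  OUT={a@B1, c@B1, e@B2, f@B1}
  B2:  IN={a@B1, c@B1, e@B2, f@B1}  OUT={a@B1, c@B1, e@B2, f@B1}
  B3:  IN={a@B1, c@B1, e@B2, f@B1}  OUT={a@B1, b@B3, c@B1, e@B3, f@B1}
  B4:  IN={a@B1, a@B4, b@B3, c@B1, c@B6, d@B5, e@B3, f@B1, f@B6}  OUT={a@B4, b@B3, c@B1, c@B6, d@B4, e@B3, f@B1, f@B6}
  B5:  IN={a@B4, b@B3, c@B1, c@B6, d@B4, e@B3, f@B1, f@B6}  OUT={a@B4, b@B3, c@B1, c@B6, d@B5, e@B3, f@B1, f@B6}
  B6:  IN={a@B4, b@B3, c@B1, c@B6, d@B5, e@B3, f@B1, f@B6}  OUT={a@B4, b@B3, c@B6, d@B5, e@B3, f@B6}
  B7:  IN={a@B4, b@B3, c@B6, d@B5, e@B3, f@B6}  OUT={a@B4, b@B3, c@B6, d@B7, e@B3, f@B6}

Merge at B7: IN[B7] = OUT[B6] = {a@B4, b@B3, c@B6, d@B5, e@B3, f@B6}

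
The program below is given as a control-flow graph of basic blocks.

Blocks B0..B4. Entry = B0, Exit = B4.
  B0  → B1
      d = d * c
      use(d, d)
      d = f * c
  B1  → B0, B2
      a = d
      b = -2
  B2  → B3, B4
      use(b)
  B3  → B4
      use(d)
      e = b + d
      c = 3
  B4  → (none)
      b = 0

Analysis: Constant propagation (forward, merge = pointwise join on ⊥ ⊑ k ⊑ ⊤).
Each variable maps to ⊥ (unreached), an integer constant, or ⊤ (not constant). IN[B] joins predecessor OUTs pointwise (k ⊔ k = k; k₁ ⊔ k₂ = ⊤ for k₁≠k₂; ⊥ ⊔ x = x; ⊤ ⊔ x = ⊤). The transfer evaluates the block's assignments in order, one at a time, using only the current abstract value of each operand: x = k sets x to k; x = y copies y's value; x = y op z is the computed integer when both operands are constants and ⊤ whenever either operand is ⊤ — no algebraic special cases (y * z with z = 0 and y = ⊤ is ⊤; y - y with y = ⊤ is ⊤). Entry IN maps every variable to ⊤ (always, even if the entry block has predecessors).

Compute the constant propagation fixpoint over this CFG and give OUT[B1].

Fixpoint table:
  B0: | IN=(all ⊤) | OUT=(all ⊤)
  B1: | IN=(all ⊤) | OUT={b:-2; rest ⊤}
  B2: | IN={b:-2; rest ⊤} | OUT={b:-2; rest ⊤}
  B3: | IN={b:-2; rest ⊤} | OUT={b:-2, c:3; rest ⊤}
  B4: | IN={b:-2; rest ⊤} | OUT={b:0; rest ⊤}

Merge at B1: IN[B1] = OUT[B0] = {a: ⊤, b: ⊤, c: ⊤, d: ⊤, e: ⊤, f: ⊤}
Applying B1's transfer function to that IN value gives OUT[B1] (row B1 above).

Answer: {a: ⊤, b: -2, c: ⊤, d: ⊤, e: ⊤, f: ⊤}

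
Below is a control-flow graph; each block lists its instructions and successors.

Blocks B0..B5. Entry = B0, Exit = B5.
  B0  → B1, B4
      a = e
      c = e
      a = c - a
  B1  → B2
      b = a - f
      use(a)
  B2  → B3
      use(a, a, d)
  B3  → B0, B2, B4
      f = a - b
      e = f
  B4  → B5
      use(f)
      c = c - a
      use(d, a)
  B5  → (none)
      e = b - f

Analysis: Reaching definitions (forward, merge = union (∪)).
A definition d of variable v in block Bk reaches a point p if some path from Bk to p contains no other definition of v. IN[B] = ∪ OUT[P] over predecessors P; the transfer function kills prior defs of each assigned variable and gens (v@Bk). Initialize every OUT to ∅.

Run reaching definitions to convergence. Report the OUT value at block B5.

Fixpoint table:
  B0:   IN={a@B0, b@B1, c@B0, e@B3, f@B3}   OUT={a@B0, b@B1, c@B0, e@B3, f@B3}
  B1:   IN={a@B0, b@B1, c@B0, e@B3, f@B3}   OUT={a@B0, b@B1, c@B0, e@B3, f@B3}
  B2:   IN={a@B0, b@B1, c@B0, e@B3, f@B3}   OUT={a@B0, b@B1, c@B0, e@B3, f@B3}
  B3:   IN={a@B0, b@B1, c@B0, e@B3, f@B3}   OUT={a@B0, b@B1, c@B0, e@B3, f@B3}
  B4:   IN={a@B0, b@B1, c@B0, e@B3, f@B3}   OUT={a@B0, b@B1, c@B4, e@B3, f@B3}
  B5:   IN={a@B0, b@B1, c@B4, e@B3, f@B3}   OUT={a@B0, b@B1, c@B4, e@B5, f@B3}

Merge at B5: IN[B5] = OUT[B4] = {a@B0, b@B1, c@B4, e@B3, f@B3}
Applying B5's transfer function to that IN value gives OUT[B5] (row B5 above).

Answer: {a@B0, b@B1, c@B4, e@B5, f@B3}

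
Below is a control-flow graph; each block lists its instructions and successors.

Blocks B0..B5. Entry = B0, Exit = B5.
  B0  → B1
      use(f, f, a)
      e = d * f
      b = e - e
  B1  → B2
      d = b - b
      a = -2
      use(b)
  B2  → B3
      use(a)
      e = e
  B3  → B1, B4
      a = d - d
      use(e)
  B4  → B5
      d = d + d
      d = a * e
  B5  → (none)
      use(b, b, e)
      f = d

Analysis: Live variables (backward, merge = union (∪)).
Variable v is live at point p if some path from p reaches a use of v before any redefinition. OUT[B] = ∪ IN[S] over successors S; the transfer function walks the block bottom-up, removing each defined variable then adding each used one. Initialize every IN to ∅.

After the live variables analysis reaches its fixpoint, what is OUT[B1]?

Answer: {a, b, d, e}

Working:
Fixpoint table:
  B0:  IN={a, d, f}  OUT={b, e}
  B1:  IN={b, e}  OUT={a, b, d, e}
  B2:  IN={a, b, d, e}  OUT={b, d, e}
  B3:  IN={b, d, e}  OUT={a, b, d, e}
  B4:  IN={a, b, d, e}  OUT={b, d, e}
  B5:  IN={b, d, e}  OUT={}

Merge at B1: OUT[B1] = IN[B2] = {a, b, d, e}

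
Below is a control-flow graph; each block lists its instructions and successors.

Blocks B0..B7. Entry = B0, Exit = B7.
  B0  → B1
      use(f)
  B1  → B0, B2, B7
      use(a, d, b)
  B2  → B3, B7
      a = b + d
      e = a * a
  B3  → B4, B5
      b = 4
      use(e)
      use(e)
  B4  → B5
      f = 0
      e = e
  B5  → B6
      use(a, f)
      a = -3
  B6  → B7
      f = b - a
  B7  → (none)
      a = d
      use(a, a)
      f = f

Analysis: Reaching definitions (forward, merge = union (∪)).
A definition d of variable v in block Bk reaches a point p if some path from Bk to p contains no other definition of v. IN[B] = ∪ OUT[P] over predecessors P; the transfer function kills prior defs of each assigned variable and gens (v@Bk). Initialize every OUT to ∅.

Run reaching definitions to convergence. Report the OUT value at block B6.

Fixpoint table:
  B0:  IN={}  OUT={}
  B1:  IN={}  OUT={}
  B2:  IN={}  OUT={a@B2, e@B2}
  B3:  IN={a@B2, e@B2}  OUT={a@B2, b@B3, e@B2}
  B4:  IN={a@B2, b@B3, e@B2}  OUT={a@B2, b@B3, e@B4, f@B4}
  B5:  IN={a@B2, b@B3, e@B2, e@B4, f@B4}  OUT={a@B5, b@B3, e@B2, e@B4, f@B4}
  B6:  IN={a@B5, b@B3, e@B2, e@B4, f@B4}  OUT={a@B5, b@B3, e@B2, e@B4, f@B6}
  B7:  IN={a@B2, a@B5, b@B3, e@B2, e@B4, f@B6}  OUT={a@B7, b@B3, e@B2, e@B4, f@B7}

Merge at B6: IN[B6] = OUT[B5] = {a@B5, b@B3, e@B2, e@B4, f@B4}
Applying B6's transfer function to that IN value gives OUT[B6] (row B6 above).

Answer: {a@B5, b@B3, e@B2, e@B4, f@B6}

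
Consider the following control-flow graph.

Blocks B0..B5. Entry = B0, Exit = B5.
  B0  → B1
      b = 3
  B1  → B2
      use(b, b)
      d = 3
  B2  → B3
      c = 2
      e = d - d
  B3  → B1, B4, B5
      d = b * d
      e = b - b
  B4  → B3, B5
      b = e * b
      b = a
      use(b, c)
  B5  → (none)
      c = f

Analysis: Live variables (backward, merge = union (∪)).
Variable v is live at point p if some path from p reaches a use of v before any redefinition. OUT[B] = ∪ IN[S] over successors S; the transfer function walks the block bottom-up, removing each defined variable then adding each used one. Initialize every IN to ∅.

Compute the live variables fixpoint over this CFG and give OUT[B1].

Per-block solution:
  B0:  IN={a, f}  OUT={a, b, f}
  B1:  IN={a, b, f}  OUT={a, b, d, f}
  B2:  IN={a, b, d, f}  OUT={a, b, c, d, f}
  B3:  IN={a, b, c, d, f}  OUT={a, b, c, d, e, f}
  B4:  IN={a, b, c, d, e, f}  OUT={a, b, c, d, f}
  B5:  IN={f}  OUT={}

Merge at B1: OUT[B1] = IN[B2] = {a, b, d, f}

Answer: {a, b, d, f}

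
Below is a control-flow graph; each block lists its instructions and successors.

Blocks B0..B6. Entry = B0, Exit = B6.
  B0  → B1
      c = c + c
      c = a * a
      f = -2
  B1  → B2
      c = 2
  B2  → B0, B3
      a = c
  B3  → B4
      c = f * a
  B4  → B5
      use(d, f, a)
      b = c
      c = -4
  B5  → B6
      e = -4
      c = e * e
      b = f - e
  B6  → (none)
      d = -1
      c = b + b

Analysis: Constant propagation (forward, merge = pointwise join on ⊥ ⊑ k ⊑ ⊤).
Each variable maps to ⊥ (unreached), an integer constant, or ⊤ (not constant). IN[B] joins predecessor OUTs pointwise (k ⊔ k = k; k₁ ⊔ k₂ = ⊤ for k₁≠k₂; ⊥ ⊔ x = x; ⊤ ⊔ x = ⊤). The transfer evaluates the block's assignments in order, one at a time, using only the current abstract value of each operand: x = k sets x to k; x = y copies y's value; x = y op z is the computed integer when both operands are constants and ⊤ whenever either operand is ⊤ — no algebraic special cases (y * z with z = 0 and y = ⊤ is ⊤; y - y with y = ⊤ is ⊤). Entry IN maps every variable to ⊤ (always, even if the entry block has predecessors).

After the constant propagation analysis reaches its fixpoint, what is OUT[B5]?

Answer: {a: 2, b: 2, c: 16, d: ⊤, e: -4, f: -2}

Derivation:
Fixpoint table:
  B0: | IN=(all ⊤) | OUT={f:-2; rest ⊤}
  B1: | IN={f:-2; rest ⊤} | OUT={c:2, f:-2; rest ⊤}
  B2: | IN={c:2, f:-2; rest ⊤} | OUT={a:2, c:2, f:-2; rest ⊤}
  B3: | IN={a:2, c:2, f:-2; rest ⊤} | OUT={a:2, c:-4, f:-2; rest ⊤}
  B4: | IN={a:2, c:-4, f:-2; rest ⊤} | OUT={a:2, b:-4, c:-4, f:-2; rest ⊤}
  B5: | IN={a:2, b:-4, c:-4, f:-2; rest ⊤} | OUT={a:2, b:2, c:16, e:-4, f:-2; rest ⊤}
  B6: | IN={a:2, b:2, c:16, e:-4, f:-2; rest ⊤} | OUT={a:2, b:2, c:4, d:-1, e:-4, f:-2; rest ⊤}

Merge at B5: IN[B5] = OUT[B4] = {a: 2, b: -4, c: -4, d: ⊤, e: ⊤, f: -2}
Applying B5's transfer function to that IN value gives OUT[B5] (row B5 above).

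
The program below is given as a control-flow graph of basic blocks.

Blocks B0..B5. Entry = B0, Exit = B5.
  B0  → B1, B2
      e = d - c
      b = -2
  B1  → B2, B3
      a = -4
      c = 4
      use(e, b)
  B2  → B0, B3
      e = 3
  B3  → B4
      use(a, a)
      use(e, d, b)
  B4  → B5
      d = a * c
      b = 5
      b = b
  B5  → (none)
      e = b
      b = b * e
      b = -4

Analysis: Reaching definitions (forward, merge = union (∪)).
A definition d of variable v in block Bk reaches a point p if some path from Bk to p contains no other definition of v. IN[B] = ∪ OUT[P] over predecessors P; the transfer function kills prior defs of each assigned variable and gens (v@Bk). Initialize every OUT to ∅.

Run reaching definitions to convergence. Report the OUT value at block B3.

Converged values:
  B0:  IN={a@B1, b@B0, c@B1, e@B2}  OUT={a@B1, b@B0, c@B1, e@B0}
  B1:  IN={a@B1, b@B0, c@B1, e@B0}  OUT={a@B1, b@B0, c@B1, e@B0}
  B2:  IN={a@B1, b@B0, c@B1, e@B0}  OUT={a@B1, b@B0, c@B1, e@B2}
  B3:  IN={a@B1, b@B0, c@B1, e@B0, e@B2}  OUT={a@B1, b@B0, c@B1, e@B0, e@B2}
  B4:  IN={a@B1, b@B0, c@B1, e@B0, e@B2}  OUT={a@B1, b@B4, c@B1, d@B4, e@B0, e@B2}
  B5:  IN={a@B1, b@B4, c@B1, d@B4, e@B0, e@B2}  OUT={a@B1, b@B5, c@B1, d@B4, e@B5}

Merge at B3: IN[B3] = OUT[B1] ⊔ OUT[B2] = {a@B1, b@B0, c@B1, e@B0, e@B2}
Applying B3's transfer function to that IN value gives OUT[B3] (row B3 above).

Answer: {a@B1, b@B0, c@B1, e@B0, e@B2}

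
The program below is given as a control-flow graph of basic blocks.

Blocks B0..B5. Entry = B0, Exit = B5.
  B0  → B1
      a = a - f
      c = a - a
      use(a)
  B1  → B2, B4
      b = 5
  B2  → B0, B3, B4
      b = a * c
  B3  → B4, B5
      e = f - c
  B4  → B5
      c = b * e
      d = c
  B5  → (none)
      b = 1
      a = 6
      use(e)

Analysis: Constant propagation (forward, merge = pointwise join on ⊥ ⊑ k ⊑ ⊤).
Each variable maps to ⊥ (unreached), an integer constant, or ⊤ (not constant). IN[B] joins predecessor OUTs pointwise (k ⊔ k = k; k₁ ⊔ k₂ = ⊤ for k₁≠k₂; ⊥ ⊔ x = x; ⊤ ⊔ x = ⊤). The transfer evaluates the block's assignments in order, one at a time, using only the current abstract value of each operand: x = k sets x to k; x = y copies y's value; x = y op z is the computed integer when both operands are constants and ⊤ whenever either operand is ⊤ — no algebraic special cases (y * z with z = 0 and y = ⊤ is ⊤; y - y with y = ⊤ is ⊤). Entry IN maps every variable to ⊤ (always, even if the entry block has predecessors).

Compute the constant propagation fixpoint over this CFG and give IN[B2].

Converged values:
  B0:  IN=(all ⊤)  OUT=(all ⊤)
  B1:  IN=(all ⊤)  OUT={b:5; rest ⊤}
  B2:  IN={b:5; rest ⊤}  OUT=(all ⊤)
  B3:  IN=(all ⊤)  OUT=(all ⊤)
  B4:  IN=(all ⊤)  OUT=(all ⊤)
  B5:  IN=(all ⊤)  OUT={a:6, b:1; rest ⊤}

Merge at B2: IN[B2] = OUT[B1] = {a: ⊤, b: 5, c: ⊤, d: ⊤, e: ⊤, f: ⊤}

Answer: {a: ⊤, b: 5, c: ⊤, d: ⊤, e: ⊤, f: ⊤}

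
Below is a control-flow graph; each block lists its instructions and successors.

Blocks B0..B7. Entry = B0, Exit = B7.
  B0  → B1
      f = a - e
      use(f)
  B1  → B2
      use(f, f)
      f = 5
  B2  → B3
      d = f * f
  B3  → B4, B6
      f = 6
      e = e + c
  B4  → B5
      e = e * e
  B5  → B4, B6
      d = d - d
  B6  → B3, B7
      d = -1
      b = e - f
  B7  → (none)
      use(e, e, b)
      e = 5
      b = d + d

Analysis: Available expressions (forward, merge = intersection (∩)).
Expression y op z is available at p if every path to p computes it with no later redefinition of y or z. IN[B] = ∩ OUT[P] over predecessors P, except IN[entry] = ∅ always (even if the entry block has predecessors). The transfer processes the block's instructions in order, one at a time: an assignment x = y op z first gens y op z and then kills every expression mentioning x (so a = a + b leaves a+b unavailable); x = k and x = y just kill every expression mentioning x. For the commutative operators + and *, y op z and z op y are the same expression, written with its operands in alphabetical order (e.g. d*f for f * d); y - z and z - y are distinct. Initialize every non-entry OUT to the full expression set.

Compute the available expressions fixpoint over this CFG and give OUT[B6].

Answer: {e-f}

Trace:
Fixpoint table:
  B0:   IN={}   OUT={a-e}
  B1:   IN={a-e}   OUT={a-e}
  B2:   IN={a-e}   OUT={a-e, f*f}
  B3:   IN={}   OUT={}
  B4:   IN={}   OUT={}
  B5:   IN={}   OUT={}
  B6:   IN={}   OUT={e-f}
  B7:   IN={e-f}   OUT={d+d}

Merge at B6: IN[B6] = OUT[B3] ∩ OUT[B5] = {}
Applying B6's transfer function to that IN value gives OUT[B6] (row B6 above).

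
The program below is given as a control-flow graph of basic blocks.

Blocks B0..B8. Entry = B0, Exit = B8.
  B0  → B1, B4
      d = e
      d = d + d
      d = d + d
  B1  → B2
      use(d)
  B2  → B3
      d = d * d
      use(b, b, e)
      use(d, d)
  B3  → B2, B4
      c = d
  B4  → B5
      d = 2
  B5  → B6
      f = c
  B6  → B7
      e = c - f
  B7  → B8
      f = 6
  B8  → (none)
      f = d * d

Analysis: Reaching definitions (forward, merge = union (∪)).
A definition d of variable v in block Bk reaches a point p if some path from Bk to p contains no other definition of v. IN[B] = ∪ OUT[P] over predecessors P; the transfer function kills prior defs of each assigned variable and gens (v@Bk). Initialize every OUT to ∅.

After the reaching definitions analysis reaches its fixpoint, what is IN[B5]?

Per-block solution:
  B0: | IN={} | OUT={d@B0}
  B1: | IN={d@B0} | OUT={d@B0}
  B2: | IN={c@B3, d@B0, d@B2} | OUT={c@B3, d@B2}
  B3: | IN={c@B3, d@B2} | OUT={c@B3, d@B2}
  B4: | IN={c@B3, d@B0, d@B2} | OUT={c@B3, d@B4}
  B5: | IN={c@B3, d@B4} | OUT={c@B3, d@B4, f@B5}
  B6: | IN={c@B3, d@B4, f@B5} | OUT={c@B3, d@B4, e@B6, f@B5}
  B7: | IN={c@B3, d@B4, e@B6, f@B5} | OUT={c@B3, d@B4, e@B6, f@B7}
  B8: | IN={c@B3, d@B4, e@B6, f@B7} | OUT={c@B3, d@B4, e@B6, f@B8}

Merge at B5: IN[B5] = OUT[B4] = {c@B3, d@B4}

Answer: {c@B3, d@B4}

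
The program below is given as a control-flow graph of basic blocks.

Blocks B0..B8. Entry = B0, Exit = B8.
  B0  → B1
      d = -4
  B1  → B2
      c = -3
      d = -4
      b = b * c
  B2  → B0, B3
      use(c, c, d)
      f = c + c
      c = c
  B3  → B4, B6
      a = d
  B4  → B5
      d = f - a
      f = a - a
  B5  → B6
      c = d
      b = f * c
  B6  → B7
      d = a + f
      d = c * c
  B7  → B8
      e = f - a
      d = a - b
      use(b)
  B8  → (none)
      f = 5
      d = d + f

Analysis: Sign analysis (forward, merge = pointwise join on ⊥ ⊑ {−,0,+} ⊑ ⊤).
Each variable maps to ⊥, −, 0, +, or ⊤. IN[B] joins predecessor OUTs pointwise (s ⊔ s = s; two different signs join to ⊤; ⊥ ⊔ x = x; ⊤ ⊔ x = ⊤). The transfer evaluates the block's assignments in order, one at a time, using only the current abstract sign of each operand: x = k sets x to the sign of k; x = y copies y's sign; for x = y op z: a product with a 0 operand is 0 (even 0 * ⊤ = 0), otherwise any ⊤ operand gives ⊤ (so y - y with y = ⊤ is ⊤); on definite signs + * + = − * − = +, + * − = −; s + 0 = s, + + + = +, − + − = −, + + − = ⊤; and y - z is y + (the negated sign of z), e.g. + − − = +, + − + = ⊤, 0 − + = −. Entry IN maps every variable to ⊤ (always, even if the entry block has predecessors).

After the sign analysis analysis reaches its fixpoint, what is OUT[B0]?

Answer: {a: ⊤, b: ⊤, c: ⊤, d: -, e: ⊤, f: ⊤}

Working:
Per-block solution:
  B0:  IN=(all ⊤)  OUT={d:-; rest ⊤}
  B1:  IN={d:-; rest ⊤}  OUT={c:-, d:-; rest ⊤}
  B2:  IN={c:-, d:-; rest ⊤}  OUT={c:-, d:-, f:-; rest ⊤}
  B3:  IN={c:-, d:-, f:-; rest ⊤}  OUT={a:-, c:-, d:-, f:-; rest ⊤}
  B4:  IN={a:-, c:-, d:-, f:-; rest ⊤}  OUT={a:-, c:-; rest ⊤}
  B5:  IN={a:-, c:-; rest ⊤}  OUT={a:-; rest ⊤}
  B6:  IN={a:-; rest ⊤}  OUT={a:-; rest ⊤}
  B7:  IN={a:-; rest ⊤}  OUT={a:-; rest ⊤}
  B8:  IN={a:-; rest ⊤}  OUT={a:-, f:+; rest ⊤}

Merge at B0 (entry node, so the boundary value (all ⊤) is joined with the incoming edge(s)): IN[B0] = (all ⊤) ⊔ OUT[B2] = {a: ⊤, b: ⊤, c: ⊤, d: ⊤, e: ⊤, f: ⊤}
Applying B0's transfer function to that IN value gives OUT[B0] (row B0 above).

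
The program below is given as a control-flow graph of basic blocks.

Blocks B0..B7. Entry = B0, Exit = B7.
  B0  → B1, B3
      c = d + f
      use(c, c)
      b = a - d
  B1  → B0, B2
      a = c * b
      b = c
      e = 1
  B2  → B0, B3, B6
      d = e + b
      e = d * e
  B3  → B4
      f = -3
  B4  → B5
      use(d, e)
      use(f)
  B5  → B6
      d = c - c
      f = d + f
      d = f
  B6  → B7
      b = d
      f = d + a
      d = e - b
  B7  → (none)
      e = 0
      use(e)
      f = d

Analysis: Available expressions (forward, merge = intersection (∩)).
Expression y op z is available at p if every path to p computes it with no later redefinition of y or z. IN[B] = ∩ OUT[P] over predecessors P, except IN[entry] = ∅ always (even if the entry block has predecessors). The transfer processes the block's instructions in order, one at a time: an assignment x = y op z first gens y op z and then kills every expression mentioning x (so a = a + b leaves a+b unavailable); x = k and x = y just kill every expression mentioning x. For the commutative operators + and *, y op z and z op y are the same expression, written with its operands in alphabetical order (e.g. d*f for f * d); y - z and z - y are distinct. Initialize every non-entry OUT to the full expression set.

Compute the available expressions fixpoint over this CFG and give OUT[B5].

Fixpoint table:
  B0:  IN={}  OUT={a-d, d+f}
  B1:  IN={a-d, d+f}  OUT={d+f}
  B2:  IN={d+f}  OUT={}
  B3:  IN={}  OUT={}
  B4:  IN={}  OUT={}
  B5:  IN={}  OUT={c-c}
  B6:  IN={}  OUT={e-b}
  B7:  IN={e-b}  OUT={}

Merge at B5: IN[B5] = OUT[B4] = {}
Applying B5's transfer function to that IN value gives OUT[B5] (row B5 above).

Answer: {c-c}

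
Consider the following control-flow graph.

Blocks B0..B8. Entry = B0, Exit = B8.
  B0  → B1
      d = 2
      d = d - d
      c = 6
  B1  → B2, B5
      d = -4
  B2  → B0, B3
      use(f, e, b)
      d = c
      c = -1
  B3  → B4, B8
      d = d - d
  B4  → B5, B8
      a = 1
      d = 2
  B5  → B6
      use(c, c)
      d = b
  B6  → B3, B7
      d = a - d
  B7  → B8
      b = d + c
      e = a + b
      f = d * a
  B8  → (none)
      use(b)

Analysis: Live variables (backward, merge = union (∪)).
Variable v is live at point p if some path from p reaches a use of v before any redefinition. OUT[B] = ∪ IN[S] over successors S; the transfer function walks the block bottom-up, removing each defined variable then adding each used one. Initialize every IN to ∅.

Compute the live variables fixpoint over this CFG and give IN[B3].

Fixpoint table:
  B0:  IN={a, b, e, f}  OUT={a, b, c, e, f}
  B1:  IN={a, b, c, e, f}  OUT={a, b, c, e, f}
  B2:  IN={a, b, c, e, f}  OUT={a, b, c, d, e, f}
  B3:  IN={b, c, d}  OUT={b, c}
  B4:  IN={b, c}  OUT={a, b, c}
  B5:  IN={a, b, c}  OUT={a, b, c, d}
  B6:  IN={a, b, c, d}  OUT={a, b, c, d}
  B7:  IN={a, c, d}  OUT={b}
  B8:  IN={b}  OUT={}

Merge at B3: OUT[B3] = IN[B4] ⊔ IN[B8] = {b, c}
Applying B3's transfer function to that OUT value gives IN[B3] (row B3 above).

Answer: {b, c, d}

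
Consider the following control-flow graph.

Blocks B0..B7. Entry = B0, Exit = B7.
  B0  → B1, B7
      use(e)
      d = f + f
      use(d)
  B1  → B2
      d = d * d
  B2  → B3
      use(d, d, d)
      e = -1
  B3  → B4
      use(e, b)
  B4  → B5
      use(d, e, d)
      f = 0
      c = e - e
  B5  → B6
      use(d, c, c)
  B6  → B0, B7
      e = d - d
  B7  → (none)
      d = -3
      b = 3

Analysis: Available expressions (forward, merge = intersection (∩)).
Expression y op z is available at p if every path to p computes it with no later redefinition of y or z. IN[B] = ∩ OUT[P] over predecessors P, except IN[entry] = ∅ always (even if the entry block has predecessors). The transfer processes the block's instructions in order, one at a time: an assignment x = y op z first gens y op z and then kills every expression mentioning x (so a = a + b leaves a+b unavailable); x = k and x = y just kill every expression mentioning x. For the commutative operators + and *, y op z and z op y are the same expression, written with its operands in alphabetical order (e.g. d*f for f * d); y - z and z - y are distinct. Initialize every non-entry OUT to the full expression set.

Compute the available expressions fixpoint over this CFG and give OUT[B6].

Per-block solution:
  B0:  IN={}  OUT={f+f}
  B1:  IN={f+f}  OUT={f+f}
  B2:  IN={f+f}  OUT={f+f}
  B3:  IN={f+f}  OUT={f+f}
  B4:  IN={f+f}  OUT={e-e}
  B5:  IN={e-e}  OUT={e-e}
  B6:  IN={e-e}  OUT={d-d}
  B7:  IN={}  OUT={}

Merge at B6: IN[B6] = OUT[B5] = {e-e}
Applying B6's transfer function to that IN value gives OUT[B6] (row B6 above).

Answer: {d-d}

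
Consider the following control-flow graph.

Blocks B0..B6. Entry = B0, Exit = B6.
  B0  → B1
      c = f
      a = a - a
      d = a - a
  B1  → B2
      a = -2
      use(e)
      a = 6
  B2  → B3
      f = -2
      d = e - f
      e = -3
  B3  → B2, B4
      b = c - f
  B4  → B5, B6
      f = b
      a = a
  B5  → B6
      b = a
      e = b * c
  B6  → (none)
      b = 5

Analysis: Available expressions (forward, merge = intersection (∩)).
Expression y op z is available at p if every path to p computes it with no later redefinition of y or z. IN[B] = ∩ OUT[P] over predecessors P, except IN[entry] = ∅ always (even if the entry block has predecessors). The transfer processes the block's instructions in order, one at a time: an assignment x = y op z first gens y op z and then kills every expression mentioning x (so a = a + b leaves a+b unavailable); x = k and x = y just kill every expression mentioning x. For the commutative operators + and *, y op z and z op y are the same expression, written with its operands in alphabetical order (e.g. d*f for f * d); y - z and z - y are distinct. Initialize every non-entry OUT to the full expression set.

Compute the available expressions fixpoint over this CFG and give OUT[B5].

Answer: {b*c}

Trace:
Per-block solution:
  B0: | IN={} | OUT={a-a}
  B1: | IN={a-a} | OUT={}
  B2: | IN={} | OUT={}
  B3: | IN={} | OUT={c-f}
  B4: | IN={c-f} | OUT={}
  B5: | IN={} | OUT={b*c}
  B6: | IN={} | OUT={}

Merge at B5: IN[B5] = OUT[B4] = {}
Applying B5's transfer function to that IN value gives OUT[B5] (row B5 above).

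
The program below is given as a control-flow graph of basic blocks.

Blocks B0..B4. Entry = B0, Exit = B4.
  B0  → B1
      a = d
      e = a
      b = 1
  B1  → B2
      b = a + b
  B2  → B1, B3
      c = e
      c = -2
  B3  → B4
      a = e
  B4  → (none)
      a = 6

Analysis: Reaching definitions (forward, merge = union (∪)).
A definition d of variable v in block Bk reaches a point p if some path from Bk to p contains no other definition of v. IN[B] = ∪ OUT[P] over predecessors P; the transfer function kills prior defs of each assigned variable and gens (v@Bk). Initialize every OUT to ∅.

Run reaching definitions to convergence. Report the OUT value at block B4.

Per-block solution:
  B0: | IN={} | OUT={a@B0, b@B0, e@B0}
  B1: | IN={a@B0, b@B0, b@B1, c@B2, e@B0} | OUT={a@B0, b@B1, c@B2, e@B0}
  B2: | IN={a@B0, b@B1, c@B2, e@B0} | OUT={a@B0, b@B1, c@B2, e@B0}
  B3: | IN={a@B0, b@B1, c@B2, e@B0} | OUT={a@B3, b@B1, c@B2, e@B0}
  B4: | IN={a@B3, b@B1, c@B2, e@B0} | OUT={a@B4, b@B1, c@B2, e@B0}

Merge at B4: IN[B4] = OUT[B3] = {a@B3, b@B1, c@B2, e@B0}
Applying B4's transfer function to that IN value gives OUT[B4] (row B4 above).

Answer: {a@B4, b@B1, c@B2, e@B0}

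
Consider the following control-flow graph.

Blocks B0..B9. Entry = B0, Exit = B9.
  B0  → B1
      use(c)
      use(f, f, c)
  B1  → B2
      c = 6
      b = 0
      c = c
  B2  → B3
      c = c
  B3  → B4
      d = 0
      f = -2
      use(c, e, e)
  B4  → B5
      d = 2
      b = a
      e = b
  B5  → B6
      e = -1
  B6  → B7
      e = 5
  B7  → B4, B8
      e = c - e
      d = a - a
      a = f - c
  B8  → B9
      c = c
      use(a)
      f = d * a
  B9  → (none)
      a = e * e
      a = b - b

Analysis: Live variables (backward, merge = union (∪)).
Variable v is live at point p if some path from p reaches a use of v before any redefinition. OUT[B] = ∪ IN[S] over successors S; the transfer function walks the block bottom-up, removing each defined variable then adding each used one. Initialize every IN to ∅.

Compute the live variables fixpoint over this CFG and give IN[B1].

Answer: {a, e}

Derivation:
Per-block solution:
  B0:  IN={a, c, e, f}  OUT={a, e}
  B1:  IN={a, e}  OUT={a, c, e}
  B2:  IN={a, c, e}  OUT={a, c, e}
  B3:  IN={a, c, e}  OUT={a, c, f}
  B4:  IN={a, c, f}  OUT={a, b, c, f}
  B5:  IN={a, b, c, f}  OUT={a, b, c, f}
  B6:  IN={a, b, c, f}  OUT={a, b, c, e, f}
  B7:  IN={a, b, c, e, f}  OUT={a, b, c, d, e, f}
  B8:  IN={a, b, c, d, e}  OUT={b, e}
  B9:  IN={b, e}  OUT={}

Merge at B1: OUT[B1] = IN[B2] = {a, c, e}
Applying B1's transfer function to that OUT value gives IN[B1] (row B1 above).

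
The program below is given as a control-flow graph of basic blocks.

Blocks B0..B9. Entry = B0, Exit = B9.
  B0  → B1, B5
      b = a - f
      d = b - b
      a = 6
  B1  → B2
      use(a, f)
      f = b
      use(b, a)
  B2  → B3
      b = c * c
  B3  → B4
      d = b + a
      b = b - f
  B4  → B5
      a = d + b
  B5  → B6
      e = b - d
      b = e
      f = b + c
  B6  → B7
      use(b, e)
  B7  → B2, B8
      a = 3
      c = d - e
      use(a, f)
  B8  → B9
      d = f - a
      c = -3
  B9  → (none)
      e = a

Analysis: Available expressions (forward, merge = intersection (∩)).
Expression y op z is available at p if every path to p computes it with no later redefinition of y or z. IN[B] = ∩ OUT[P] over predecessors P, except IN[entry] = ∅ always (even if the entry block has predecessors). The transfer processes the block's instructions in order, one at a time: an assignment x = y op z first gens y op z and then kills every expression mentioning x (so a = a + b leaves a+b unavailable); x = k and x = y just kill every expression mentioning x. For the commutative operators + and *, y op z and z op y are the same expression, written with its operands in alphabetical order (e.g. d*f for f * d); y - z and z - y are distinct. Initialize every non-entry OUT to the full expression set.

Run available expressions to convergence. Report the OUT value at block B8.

Answer: {f-a}

Trace:
Per-block solution:
  B0:  IN={}  OUT={b-b}
  B1:  IN={b-b}  OUT={b-b}
  B2:  IN={}  OUT={c*c}
  B3:  IN={c*c}  OUT={c*c}
  B4:  IN={c*c}  OUT={b+d, c*c}
  B5:  IN={}  OUT={b+c}
  B6:  IN={b+c}  OUT={b+c}
  B7:  IN={b+c}  OUT={d-e}
  B8:  IN={d-e}  OUT={f-a}
  B9:  IN={f-a}  OUT={f-a}

Merge at B8: IN[B8] = OUT[B7] = {d-e}
Applying B8's transfer function to that IN value gives OUT[B8] (row B8 above).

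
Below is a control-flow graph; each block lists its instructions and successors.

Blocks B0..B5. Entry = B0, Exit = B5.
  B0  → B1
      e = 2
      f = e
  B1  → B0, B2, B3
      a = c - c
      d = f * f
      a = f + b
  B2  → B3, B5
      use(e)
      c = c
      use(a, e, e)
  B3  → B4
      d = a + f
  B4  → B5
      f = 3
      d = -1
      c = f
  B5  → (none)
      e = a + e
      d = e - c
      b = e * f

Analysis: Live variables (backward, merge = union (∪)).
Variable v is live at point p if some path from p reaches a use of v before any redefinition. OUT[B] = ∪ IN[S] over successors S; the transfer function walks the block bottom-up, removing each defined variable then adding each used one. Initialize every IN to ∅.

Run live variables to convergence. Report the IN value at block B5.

Per-block solution:
  B0:  IN={b, c}  OUT={b, c, e, f}
  B1:  IN={b, c, e, f}  OUT={a, b, c, e, f}
  B2:  IN={a, c, e, f}  OUT={a, c, e, f}
  B3:  IN={a, e, f}  OUT={a, e}
  B4:  IN={a, e}  OUT={a, c, e, f}
  B5:  IN={a, c, e, f}  OUT={}

B5 is the boundary node: OUT[B5] = {}
Applying B5's transfer function to that OUT value gives IN[B5] (row B5 above).

Answer: {a, c, e, f}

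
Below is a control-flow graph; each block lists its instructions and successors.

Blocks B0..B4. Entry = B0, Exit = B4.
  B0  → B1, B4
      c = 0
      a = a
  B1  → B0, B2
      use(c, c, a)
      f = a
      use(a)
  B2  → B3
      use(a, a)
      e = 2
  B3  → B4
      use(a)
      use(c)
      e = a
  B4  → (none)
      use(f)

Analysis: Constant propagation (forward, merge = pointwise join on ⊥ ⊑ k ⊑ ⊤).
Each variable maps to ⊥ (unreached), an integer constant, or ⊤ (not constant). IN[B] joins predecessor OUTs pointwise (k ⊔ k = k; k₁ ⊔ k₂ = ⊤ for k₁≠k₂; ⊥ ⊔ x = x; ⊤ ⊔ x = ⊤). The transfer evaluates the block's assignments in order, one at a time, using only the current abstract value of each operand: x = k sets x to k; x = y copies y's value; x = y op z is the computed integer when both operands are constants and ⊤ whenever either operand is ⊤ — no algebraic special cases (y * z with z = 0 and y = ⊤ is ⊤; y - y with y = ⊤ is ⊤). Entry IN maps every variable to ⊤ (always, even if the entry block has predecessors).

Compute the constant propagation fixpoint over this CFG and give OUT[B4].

Fixpoint table:
  B0: | IN=(all ⊤) | OUT={c:0; rest ⊤}
  B1: | IN={c:0; rest ⊤} | OUT={c:0; rest ⊤}
  B2: | IN={c:0; rest ⊤} | OUT={c:0, e:2; rest ⊤}
  B3: | IN={c:0, e:2; rest ⊤} | OUT={c:0; rest ⊤}
  B4: | IN={c:0; rest ⊤} | OUT={c:0; rest ⊤}

Merge at B4: IN[B4] = OUT[B0] ⊔ OUT[B3] = {a: ⊤, b: ⊤, c: 0, d: ⊤, e: ⊤, f: ⊤}
Applying B4's transfer function to that IN value gives OUT[B4] (row B4 above).

Answer: {a: ⊤, b: ⊤, c: 0, d: ⊤, e: ⊤, f: ⊤}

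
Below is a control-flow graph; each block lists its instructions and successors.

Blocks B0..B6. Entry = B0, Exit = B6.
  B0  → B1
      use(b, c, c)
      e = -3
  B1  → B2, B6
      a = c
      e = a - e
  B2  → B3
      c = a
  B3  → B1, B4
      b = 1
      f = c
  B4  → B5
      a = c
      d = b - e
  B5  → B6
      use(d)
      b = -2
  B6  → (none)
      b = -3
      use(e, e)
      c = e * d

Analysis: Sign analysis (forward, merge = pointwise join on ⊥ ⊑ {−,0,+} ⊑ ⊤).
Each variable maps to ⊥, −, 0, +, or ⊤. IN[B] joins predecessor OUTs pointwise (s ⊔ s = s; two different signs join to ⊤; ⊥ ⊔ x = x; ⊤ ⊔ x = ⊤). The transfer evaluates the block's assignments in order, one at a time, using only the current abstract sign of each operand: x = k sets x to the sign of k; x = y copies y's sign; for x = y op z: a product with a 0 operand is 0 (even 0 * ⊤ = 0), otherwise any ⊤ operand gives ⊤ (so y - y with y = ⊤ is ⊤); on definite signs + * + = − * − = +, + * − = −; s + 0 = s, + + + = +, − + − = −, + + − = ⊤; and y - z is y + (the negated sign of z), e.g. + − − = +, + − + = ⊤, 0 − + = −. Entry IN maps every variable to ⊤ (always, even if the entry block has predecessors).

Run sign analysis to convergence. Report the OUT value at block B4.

Answer: {a: ⊤, b: +, c: ⊤, d: ⊤, e: ⊤, f: ⊤}

Derivation:
Converged values:
  B0:   IN=(all ⊤)   OUT={e:-; rest ⊤}
  B1:   IN=(all ⊤)   OUT=(all ⊤)
  B2:   IN=(all ⊤)   OUT=(all ⊤)
  B3:   IN=(all ⊤)   OUT={b:+; rest ⊤}
  B4:   IN={b:+; rest ⊤}   OUT={b:+; rest ⊤}
  B5:   IN={b:+; rest ⊤}   OUT={b:-; rest ⊤}
  B6:   IN=(all ⊤)   OUT={b:-; rest ⊤}

Merge at B4: IN[B4] = OUT[B3] = {a: ⊤, b: +, c: ⊤, d: ⊤, e: ⊤, f: ⊤}
Applying B4's transfer function to that IN value gives OUT[B4] (row B4 above).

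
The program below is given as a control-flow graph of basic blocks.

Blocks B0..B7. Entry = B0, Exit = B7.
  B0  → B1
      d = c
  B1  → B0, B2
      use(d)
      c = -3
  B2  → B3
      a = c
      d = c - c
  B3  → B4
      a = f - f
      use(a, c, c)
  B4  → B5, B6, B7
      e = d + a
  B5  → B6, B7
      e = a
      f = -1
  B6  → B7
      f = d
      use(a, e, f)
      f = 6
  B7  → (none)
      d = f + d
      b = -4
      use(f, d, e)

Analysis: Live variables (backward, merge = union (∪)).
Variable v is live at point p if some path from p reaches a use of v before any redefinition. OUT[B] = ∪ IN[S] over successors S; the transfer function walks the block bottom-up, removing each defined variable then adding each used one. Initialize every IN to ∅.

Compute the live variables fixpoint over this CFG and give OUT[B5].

Fixpoint table:
  B0:   IN={c, f}   OUT={d, f}
  B1:   IN={d, f}   OUT={c, f}
  B2:   IN={c, f}   OUT={c, d, f}
  B3:   IN={c, d, f}   OUT={a, d, f}
  B4:   IN={a, d, f}   OUT={a, d, e, f}
  B5:   IN={a, d}   OUT={a, d, e, f}
  B6:   IN={a, d, e}   OUT={d, e, f}
  B7:   IN={d, e, f}   OUT={}

Merge at B5: OUT[B5] = IN[B6] ⊔ IN[B7] = {a, d, e, f}

Answer: {a, d, e, f}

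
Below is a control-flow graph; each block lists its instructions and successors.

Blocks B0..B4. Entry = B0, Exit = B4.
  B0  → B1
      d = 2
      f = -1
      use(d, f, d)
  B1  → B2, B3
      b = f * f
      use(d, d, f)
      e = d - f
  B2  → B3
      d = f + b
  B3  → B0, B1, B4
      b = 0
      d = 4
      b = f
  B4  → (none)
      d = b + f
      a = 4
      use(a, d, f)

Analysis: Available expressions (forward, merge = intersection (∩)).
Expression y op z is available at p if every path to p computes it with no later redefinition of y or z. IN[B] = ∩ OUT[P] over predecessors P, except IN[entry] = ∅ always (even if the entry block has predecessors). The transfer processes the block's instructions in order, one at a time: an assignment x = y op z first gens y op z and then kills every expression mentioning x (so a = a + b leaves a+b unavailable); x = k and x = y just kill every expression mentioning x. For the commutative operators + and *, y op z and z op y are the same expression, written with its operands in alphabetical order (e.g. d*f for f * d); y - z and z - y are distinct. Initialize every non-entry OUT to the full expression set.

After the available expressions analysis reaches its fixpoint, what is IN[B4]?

Fixpoint table:
  B0:  IN={}  OUT={}
  B1:  IN={}  OUT={d-f, f*f}
  B2:  IN={d-f, f*f}  OUT={b+f, f*f}
  B3:  IN={f*f}  OUT={f*f}
  B4:  IN={f*f}  OUT={b+f, f*f}

Merge at B4: IN[B4] = OUT[B3] = {f*f}

Answer: {f*f}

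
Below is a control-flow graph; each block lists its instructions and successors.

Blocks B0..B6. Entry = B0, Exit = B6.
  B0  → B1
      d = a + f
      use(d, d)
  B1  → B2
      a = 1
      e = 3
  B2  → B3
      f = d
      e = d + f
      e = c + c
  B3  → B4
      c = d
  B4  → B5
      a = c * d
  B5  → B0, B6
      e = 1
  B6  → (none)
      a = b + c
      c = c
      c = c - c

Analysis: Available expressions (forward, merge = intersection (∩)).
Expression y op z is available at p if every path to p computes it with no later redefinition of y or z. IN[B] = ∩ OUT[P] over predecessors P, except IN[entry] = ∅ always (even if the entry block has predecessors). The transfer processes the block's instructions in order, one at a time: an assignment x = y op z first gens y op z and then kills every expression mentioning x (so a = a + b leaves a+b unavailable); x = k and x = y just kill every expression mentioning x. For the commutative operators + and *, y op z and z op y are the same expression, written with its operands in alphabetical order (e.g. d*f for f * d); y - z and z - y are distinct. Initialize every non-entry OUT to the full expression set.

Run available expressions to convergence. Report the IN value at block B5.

Answer: {c*d, d+f}

Trace:
Converged values:
  B0:   IN={}   OUT={a+f}
  B1:   IN={a+f}   OUT={}
  B2:   IN={}   OUT={c+c, d+f}
  B3:   IN={c+c, d+f}   OUT={d+f}
  B4:   IN={d+f}   OUT={c*d, d+f}
  B5:   IN={c*d, d+f}   OUT={c*d, d+f}
  B6:   IN={c*d, d+f}   OUT={d+f}

Merge at B5: IN[B5] = OUT[B4] = {c*d, d+f}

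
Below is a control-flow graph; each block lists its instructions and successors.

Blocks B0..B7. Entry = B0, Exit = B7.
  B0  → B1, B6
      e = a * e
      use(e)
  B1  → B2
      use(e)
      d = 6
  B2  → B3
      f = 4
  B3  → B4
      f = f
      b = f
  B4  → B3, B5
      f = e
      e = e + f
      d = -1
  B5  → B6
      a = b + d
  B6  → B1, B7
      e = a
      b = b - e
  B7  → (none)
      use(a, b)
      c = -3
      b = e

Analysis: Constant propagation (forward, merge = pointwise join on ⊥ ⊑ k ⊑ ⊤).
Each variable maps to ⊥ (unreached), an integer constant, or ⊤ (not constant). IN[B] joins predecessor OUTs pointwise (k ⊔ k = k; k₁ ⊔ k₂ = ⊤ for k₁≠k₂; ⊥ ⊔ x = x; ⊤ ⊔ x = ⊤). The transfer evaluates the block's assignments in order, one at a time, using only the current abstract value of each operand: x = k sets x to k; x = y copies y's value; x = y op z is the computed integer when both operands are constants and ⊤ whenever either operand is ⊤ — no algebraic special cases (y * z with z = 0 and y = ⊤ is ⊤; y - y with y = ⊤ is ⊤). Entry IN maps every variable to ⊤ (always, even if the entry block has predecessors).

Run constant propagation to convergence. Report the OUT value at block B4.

Answer: {a: ⊤, b: ⊤, c: ⊤, d: -1, e: ⊤, f: ⊤}

Derivation:
Per-block solution:
  B0:  IN=(all ⊤)  OUT=(all ⊤)
  B1:  IN=(all ⊤)  OUT={d:6; rest ⊤}
  B2:  IN={d:6; rest ⊤}  OUT={d:6, f:4; rest ⊤}
  B3:  IN=(all ⊤)  OUT=(all ⊤)
  B4:  IN=(all ⊤)  OUT={d:-1; rest ⊤}
  B5:  IN={d:-1; rest ⊤}  OUT={d:-1; rest ⊤}
  B6:  IN=(all ⊤)  OUT=(all ⊤)
  B7:  IN=(all ⊤)  OUT={c:-3; rest ⊤}

Merge at B4: IN[B4] = OUT[B3] = {a: ⊤, b: ⊤, c: ⊤, d: ⊤, e: ⊤, f: ⊤}
Applying B4's transfer function to that IN value gives OUT[B4] (row B4 above).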